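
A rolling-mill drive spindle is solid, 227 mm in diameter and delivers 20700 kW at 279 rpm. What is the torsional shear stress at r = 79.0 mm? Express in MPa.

215 MPa

ω = 2π·279/60 = 29.22 rad/s, so T = P/ω = 20700×10³ / 29.22 = 708500 N·m.
J = πd⁴/32 = π(0.227)⁴/32 = 2.607×10^-4 m⁴.
Shear stress varies linearly with radius: τ = T·r/J = 708500 × 0.0790 / 2.607×10^-4 = 2.147×10^8 Pa.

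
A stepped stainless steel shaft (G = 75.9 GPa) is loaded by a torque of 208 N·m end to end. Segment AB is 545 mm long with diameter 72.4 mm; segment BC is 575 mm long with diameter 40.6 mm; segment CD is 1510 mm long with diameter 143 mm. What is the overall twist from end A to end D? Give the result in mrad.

J_AB = π(0.0724)⁴/32 = 2.70×10^-6 m⁴; J_BC = π(0.0406)⁴/32 = 2.67×10^-7 m⁴; J_CD = π(0.143)⁴/32 = 4.11×10^-5 m⁴.
θ = (T/G)·Σ L_i/J_i = (208.0/75.9×10⁹)·(0.545/2.70×10^-6 + 0.575/2.67×10^-7 + 1.51/4.11×10^-5) = 6.562×10^-3 rad.

6.56 mrad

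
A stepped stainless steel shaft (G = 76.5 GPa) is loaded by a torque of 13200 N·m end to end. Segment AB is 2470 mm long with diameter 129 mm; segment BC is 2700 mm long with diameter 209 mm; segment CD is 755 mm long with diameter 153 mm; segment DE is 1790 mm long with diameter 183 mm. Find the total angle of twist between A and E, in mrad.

J_AB = π(0.129)⁴/32 = 2.72×10^-5 m⁴; J_BC = π(0.209)⁴/32 = 1.87×10^-4 m⁴; J_CD = π(0.153)⁴/32 = 5.38×10^-5 m⁴; J_DE = π(0.183)⁴/32 = 1.10×10^-4 m⁴.
θ = (T/G)·Σ L_i/J_i = (13200/76.5×10⁹)·(2.47/2.72×10^-5 + 2.70/1.87×10^-4 + 0.755/5.38×10^-5 + 1.79/1.10×10^-4) = 0.02339 rad.

23.4 mrad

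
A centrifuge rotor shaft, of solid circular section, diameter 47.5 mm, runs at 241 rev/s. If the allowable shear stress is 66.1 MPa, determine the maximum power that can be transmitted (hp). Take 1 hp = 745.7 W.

J = πd⁴/32 = π(0.0475)⁴/32 = 4.998×10^-7 m⁴.
T_max = τ_allow·J/r = 6.61×10^7 × 4.998×10^-7 / 0.0238 = 1391 N·m.
ω = 2π·241 = 1514 rad/s, so P_max = T_max·ω = 2.106×10^6 W.

2820 hp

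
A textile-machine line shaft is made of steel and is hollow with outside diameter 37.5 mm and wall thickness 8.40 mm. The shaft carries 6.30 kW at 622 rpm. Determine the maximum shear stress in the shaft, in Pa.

1.03e7 Pa

ω = 2π·622/60 = 65.14 rad/s, so T = P/ω = 6.30×10³ / 65.14 = 96.72 N·m.
J = π(d_o⁴ − d_i⁴)/32 = π(0.0375⁴ − 0.0207⁴)/32 = 1.761×10^-7 m⁴.
τ_max = T·r/J = 96.72 × 0.0187 / 1.761×10^-7 = 1.030×10^7 Pa.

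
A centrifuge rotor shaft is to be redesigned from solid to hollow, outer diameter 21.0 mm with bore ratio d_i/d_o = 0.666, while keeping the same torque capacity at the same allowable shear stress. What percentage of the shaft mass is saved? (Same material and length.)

35.6 %

Equal τ_max and T ⇒ the solid shaft needs d_s³ = d_o³(1−k⁴), so d_s = 21.0·(1−0.666⁴)^(1/3) = 19.52 mm.
Area ratio A_h/A_s = d_o²(1−k²)/d_s² = (1−k²)/(1−k⁴)^(2/3) = 0.6439.
Mass saving = 1 − 0.6439 = 35.6 %.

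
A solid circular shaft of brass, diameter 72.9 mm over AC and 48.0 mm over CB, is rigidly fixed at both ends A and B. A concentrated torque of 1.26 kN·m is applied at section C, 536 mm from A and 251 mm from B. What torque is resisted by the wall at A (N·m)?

899 N·m

Compatibility: T_A·a/J_AC = T_B·b/J_CB with T_A + T_B = T₀.
J_AC = 2.77×10^-6 m⁴, J_CB = 5.21×10^-7 m⁴, so T_A = T₀·(J_AC/a)/((J_AC/a)+(J_CB/b)) = 899.1 N·m, T_B = 360.9 N·m.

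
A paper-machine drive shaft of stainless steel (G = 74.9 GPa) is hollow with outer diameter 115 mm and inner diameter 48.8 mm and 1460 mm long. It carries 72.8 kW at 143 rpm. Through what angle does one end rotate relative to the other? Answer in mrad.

5.70 mrad

ω = 2π·143/60 = 14.97 rad/s, so T = P/ω = 72.8×10³ / 14.97 = 4861 N·m.
J = π(d_o⁴ − d_i⁴)/32 = π(0.115⁴ − 0.0488⁴)/32 = 1.661×10^-5 m⁴.
θ = T·L/(G·J) = 4861 × 1.46 / (74.9×10⁹ × 1.661×10^-5) = 5.704×10^-3 rad.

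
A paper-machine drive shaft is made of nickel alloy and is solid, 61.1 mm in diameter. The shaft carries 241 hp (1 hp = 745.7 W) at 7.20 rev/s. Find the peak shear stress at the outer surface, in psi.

ω = 2π·7.20 = 45.24 rad/s, so T = P/ω = 241×745.7 / 45.24 = 3973 N·m.
J = πd⁴/32 = π(0.0611)⁴/32 = 1.368×10^-6 m⁴.
τ_max = T·r/J = 3973 × 0.0306 / 1.368×10^-6 = 8.870×10^7 Pa.

12900 psi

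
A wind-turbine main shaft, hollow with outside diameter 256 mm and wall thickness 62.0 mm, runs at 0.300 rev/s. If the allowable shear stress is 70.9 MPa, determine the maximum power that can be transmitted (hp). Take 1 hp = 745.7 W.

J = π(d_o⁴ − d_i⁴)/32 = π(0.256⁴ − 0.132⁴)/32 = 3.919×10^-4 m⁴.
T_max = τ_allow·J/r = 7.09×10^7 × 3.919×10^-4 / 0.128 = 217000 N·m.
ω = 2π·0.300 = 1.885 rad/s, so P_max = T_max·ω = 4.091×10^5 W.

549 hp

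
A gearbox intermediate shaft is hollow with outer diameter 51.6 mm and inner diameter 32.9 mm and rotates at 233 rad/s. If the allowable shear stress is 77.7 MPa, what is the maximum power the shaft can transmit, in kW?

408 kW

J = π(d_o⁴ − d_i⁴)/32 = π(0.0516⁴ − 0.0329⁴)/32 = 5.810×10^-7 m⁴.
T_max = τ_allow·J/r = 7.77×10^7 × 5.810×10^-7 / 0.0258 = 1750 N·m.
ω = 233 rad/s, so P_max = T_max·ω = 4.077×10^5 W.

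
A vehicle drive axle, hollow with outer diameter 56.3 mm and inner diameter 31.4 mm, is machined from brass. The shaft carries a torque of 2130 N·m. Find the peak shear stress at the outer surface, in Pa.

6.73e7 Pa

J = π(d_o⁴ − d_i⁴)/32 = π(0.0563⁴ − 0.0314⁴)/32 = 8.909×10^-7 m⁴.
τ_max = T·r/J = 2130 × 0.0281 / 8.909×10^-7 = 6.730×10^7 Pa.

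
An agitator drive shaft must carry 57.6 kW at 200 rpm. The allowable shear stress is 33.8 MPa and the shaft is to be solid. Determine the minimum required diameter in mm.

ω = 2π·200/60 = 20.94 rad/s, so T = P/ω = 57.6×10³ / 20.94 = 2750 N·m.
For a solid shaft τ_max = 16T/(πd³), so d = (16T/(π τ_allow))^(1/3) = (16·2750/(π·3.38×10^7))^(1/3) = 0.07455 m.

74.6 mm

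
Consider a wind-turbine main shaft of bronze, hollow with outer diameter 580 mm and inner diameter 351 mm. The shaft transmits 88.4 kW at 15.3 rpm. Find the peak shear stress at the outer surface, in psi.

ω = 2π·15.3/60 = 1.602 rad/s, so T = P/ω = 88.4×10³ / 1.602 = 55170 N·m.
J = π(d_o⁴ − d_i⁴)/32 = π(0.580⁴ − 0.351⁴)/32 = 9.620×10^-3 m⁴.
τ_max = T·r/J = 55170 × 0.290 / 9.620×10^-3 = 1.663×10^6 Pa.

241 psi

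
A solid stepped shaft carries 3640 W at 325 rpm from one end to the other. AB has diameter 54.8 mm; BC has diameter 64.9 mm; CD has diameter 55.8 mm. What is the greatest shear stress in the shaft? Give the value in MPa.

ω = 2π·325/60 = 34.03 rad/s, so T = P/ω = 3640 / 34.03 = 107.0 N·m.
Under the same torque, τ_max = 16T/(πd³) is largest where d is smallest — segment AB (d = 54.8 mm).
τ_max = 16·107.0/(π·(0.0548)³) = 3.310×10^6 Pa.

3.31 MPa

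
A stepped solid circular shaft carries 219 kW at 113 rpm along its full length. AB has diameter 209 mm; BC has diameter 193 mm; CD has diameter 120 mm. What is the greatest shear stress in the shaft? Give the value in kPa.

54500 kPa

ω = 2π·113/60 = 11.83 rad/s, so T = P/ω = 219×10³ / 11.83 = 18510 N·m.
Under the same torque, τ_max = 16T/(πd³) is largest where d is smallest — segment CD (d = 120 mm).
τ_max = 16·18510/(π·(0.120)³) = 5.455×10^7 Pa.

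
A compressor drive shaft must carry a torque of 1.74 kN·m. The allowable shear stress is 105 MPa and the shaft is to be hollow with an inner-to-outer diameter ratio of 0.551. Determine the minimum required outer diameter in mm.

For a hollow shaft with d_i/d_o = 0.551: τ_max = 16T/(π d_o³ (1−k⁴)), so d_o = [16T/(π τ_allow (1−k⁴))]^(1/3) = [16·1740/(π·1.05×10^8·0.9078)]^(1/3) = 0.04530 m.

45.3 mm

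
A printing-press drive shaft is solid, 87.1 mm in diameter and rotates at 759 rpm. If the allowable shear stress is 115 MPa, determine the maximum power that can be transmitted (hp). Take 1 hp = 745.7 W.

1590 hp

J = πd⁴/32 = π(0.0871)⁴/32 = 5.650×10^-6 m⁴.
T_max = τ_allow·J/r = 1.15×10^8 × 5.650×10^-6 / 0.0435 = 14920 N·m.
ω = 2π·759/60 = 79.48 rad/s, so P_max = T_max·ω = 1.186×10^6 W.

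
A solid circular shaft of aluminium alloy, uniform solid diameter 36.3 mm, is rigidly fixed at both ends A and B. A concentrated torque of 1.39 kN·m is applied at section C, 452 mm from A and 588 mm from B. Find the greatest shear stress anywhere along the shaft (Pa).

8.37e7 Pa

With uniform GJ and both ends fixed, compatibility θ_AC = θ_CB gives T_A·a = T_B·b, together with T_A + T_B = T₀.
T_A = T₀·b/(a+b) = 1390·588/1040 = 785.9 N·m; T_B = 604.1 N·m.
τ in each portion: τ_AC = 8.37×10^7 Pa, τ_CB = 6.43×10^7 Pa; maximum is in AC.
τ_max = T_AC·r/J = 785.9·0.0181/1.70×10^-7 = 8.368×10^7 Pa.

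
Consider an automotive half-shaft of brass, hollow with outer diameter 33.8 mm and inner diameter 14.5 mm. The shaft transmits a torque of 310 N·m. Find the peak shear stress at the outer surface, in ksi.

J = π(d_o⁴ − d_i⁴)/32 = π(0.0338⁴ − 0.0145⁴)/32 = 1.238×10^-7 m⁴.
τ_max = T·r/J = 310.0 × 0.0169 / 1.238×10^-7 = 4.232×10^7 Pa.

6.14 ksi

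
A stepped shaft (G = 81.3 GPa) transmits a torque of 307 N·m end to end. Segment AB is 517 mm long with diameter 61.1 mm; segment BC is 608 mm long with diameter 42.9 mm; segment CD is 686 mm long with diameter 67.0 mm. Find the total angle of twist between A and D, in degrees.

J_AB = π(0.0611)⁴/32 = 1.37×10^-6 m⁴; J_BC = π(0.0429)⁴/32 = 3.33×10^-7 m⁴; J_CD = π(0.0670)⁴/32 = 1.98×10^-6 m⁴.
θ = (T/G)·Σ L_i/J_i = (307.0/81.3×10⁹)·(0.517/1.37×10^-6 + 0.608/3.33×10^-7 + 0.686/1.98×10^-6) = 9.641×10^-3 rad.

0.552°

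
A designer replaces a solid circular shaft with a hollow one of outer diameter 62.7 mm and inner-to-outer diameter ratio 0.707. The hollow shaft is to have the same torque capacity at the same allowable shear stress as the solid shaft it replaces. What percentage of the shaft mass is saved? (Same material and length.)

Equal τ_max and T ⇒ the solid shaft needs d_s³ = d_o³(1−k⁴), so d_s = 62.7·(1−0.707⁴)^(1/3) = 56.97 mm.
Area ratio A_h/A_s = d_o²(1−k²)/d_s² = (1−k²)/(1−k⁴)^(2/3) = 0.6058.
Mass saving = 1 − 0.6058 = 39.4 %.

39.4 %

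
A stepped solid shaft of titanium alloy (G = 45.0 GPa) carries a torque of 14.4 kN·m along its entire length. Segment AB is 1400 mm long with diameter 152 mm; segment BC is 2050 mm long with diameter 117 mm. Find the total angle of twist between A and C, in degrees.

J_AB = π(0.152)⁴/32 = 5.24×10^-5 m⁴; J_BC = π(0.117)⁴/32 = 1.84×10^-5 m⁴.
θ = (T/G)·Σ L_i/J_i = (14400/45.0×10⁹)·(1.40/5.24×10^-5 + 2.05/1.84×10^-5) = 0.04421 rad.

2.53°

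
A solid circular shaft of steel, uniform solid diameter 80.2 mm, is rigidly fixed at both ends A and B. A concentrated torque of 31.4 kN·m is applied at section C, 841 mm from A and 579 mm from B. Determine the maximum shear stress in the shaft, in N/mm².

184 N/mm²

With uniform GJ and both ends fixed, compatibility θ_AC = θ_CB gives T_A·a = T_B·b, together with T_A + T_B = T₀.
T_A = T₀·b/(a+b) = 31400·579/1420 = 12800 N·m; T_B = 18600 N·m.
τ in each portion: τ_AC = 1.26×10^8 Pa, τ_CB = 1.84×10^8 Pa; maximum is in CB.
τ_max = T_CB·r/J = 18600·0.0401/4.06×10^-6 = 1.836×10^8 Pa.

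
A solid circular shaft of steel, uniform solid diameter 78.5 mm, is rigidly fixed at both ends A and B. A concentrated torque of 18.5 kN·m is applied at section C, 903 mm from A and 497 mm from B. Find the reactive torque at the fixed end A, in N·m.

With uniform GJ and both ends fixed, compatibility θ_AC = θ_CB gives T_A·a = T_B·b, together with T_A + T_B = T₀.
T_A = T₀·b/(a+b) = 18500·497/1400 = 6568 N·m; T_B = 11930 N·m.

6570 N·m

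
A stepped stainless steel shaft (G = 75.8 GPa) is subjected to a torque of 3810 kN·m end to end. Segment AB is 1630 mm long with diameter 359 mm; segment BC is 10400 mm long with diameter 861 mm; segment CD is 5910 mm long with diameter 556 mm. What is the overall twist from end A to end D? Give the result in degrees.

5.25°

J_AB = π(0.359)⁴/32 = 1.63×10^-3 m⁴; J_BC = π(0.861)⁴/32 = 0.0540 m⁴; J_CD = π(0.556)⁴/32 = 9.38×10^-3 m⁴.
θ = (T/G)·Σ L_i/J_i = (3.810e6/75.8×10⁹)·(1.63/1.63×10^-3 + 10.4/0.0540 + 5.91/9.38×10^-3) = 0.09159 rad.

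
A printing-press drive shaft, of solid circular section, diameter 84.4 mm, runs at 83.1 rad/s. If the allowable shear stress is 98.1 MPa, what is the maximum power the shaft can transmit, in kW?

J = πd⁴/32 = π(0.0844)⁴/32 = 4.982×10^-6 m⁴.
T_max = τ_allow·J/r = 9.81×10^7 × 4.982×10^-6 / 0.0422 = 11580 N·m.
ω = 83.1 rad/s, so P_max = T_max·ω = 9.623×10^5 W.

962 kW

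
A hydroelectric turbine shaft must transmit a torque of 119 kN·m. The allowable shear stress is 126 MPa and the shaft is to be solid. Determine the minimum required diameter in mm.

169 mm

For a solid shaft τ_max = 16T/(πd³), so d = (16T/(π τ_allow))^(1/3) = (16·119000/(π·1.26×10^8))^(1/3) = 0.1688 m.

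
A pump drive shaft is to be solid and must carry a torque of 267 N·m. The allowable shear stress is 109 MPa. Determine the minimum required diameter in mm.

23.2 mm

For a solid shaft τ_max = 16T/(πd³), so d = (16T/(π τ_allow))^(1/3) = (16·267.0/(π·1.09×10^8))^(1/3) = 0.02319 m.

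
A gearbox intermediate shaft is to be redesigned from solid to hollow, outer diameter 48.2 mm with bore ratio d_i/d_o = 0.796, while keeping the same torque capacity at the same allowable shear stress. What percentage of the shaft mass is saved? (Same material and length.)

48.4 %

Equal τ_max and T ⇒ the solid shaft needs d_s³ = d_o³(1−k⁴), so d_s = 48.2·(1−0.796⁴)^(1/3) = 40.62 mm.
Area ratio A_h/A_s = d_o²(1−k²)/d_s² = (1−k²)/(1−k⁴)^(2/3) = 0.5159.
Mass saving = 1 − 0.5159 = 48.4 %.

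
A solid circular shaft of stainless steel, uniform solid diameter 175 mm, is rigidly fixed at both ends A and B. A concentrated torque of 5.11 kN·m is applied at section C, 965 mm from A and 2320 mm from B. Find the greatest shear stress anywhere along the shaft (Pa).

3.43e6 Pa

With uniform GJ and both ends fixed, compatibility θ_AC = θ_CB gives T_A·a = T_B·b, together with T_A + T_B = T₀.
T_A = T₀·b/(a+b) = 5110·2320/3285 = 3609 N·m; T_B = 1501 N·m.
τ in each portion: τ_AC = 3.43×10^6 Pa, τ_CB = 1.43×10^6 Pa; maximum is in AC.
τ_max = T_AC·r/J = 3609·0.0875/9.21×10^-5 = 3.429×10^6 Pa.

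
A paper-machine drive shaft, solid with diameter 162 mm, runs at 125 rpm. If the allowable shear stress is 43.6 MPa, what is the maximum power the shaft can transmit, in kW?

476 kW

J = πd⁴/32 = π(0.162)⁴/32 = 6.762×10^-5 m⁴.
T_max = τ_allow·J/r = 4.36×10^7 × 6.762×10^-5 / 0.0810 = 36400 N·m.
ω = 2π·125/60 = 13.09 rad/s, so P_max = T_max·ω = 4.764×10^5 W.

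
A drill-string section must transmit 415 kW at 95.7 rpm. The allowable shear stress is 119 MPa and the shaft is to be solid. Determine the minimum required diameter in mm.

ω = 2π·95.7/60 = 10.02 rad/s, so T = P/ω = 415×10³ / 10.02 = 41410 N·m.
For a solid shaft τ_max = 16T/(πd³), so d = (16T/(π τ_allow))^(1/3) = (16·41410/(π·1.19×10^8))^(1/3) = 0.1210 m.

121 mm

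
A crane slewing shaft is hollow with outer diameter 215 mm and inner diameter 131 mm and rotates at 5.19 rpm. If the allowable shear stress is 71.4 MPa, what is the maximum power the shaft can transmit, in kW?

J = π(d_o⁴ − d_i⁴)/32 = π(0.215⁴ − 0.131⁴)/32 = 1.809×10^-4 m⁴.
T_max = τ_allow·J/r = 7.14×10^7 × 1.809×10^-4 / 0.107 = 120100 N·m.
ω = 2π·5.19/60 = 0.5435 rad/s, so P_max = T_max·ω = 6.529×10^4 W.

65.3 kW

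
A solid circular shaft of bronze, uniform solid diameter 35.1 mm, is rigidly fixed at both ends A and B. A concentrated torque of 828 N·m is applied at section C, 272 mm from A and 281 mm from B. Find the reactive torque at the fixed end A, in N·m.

With uniform GJ and both ends fixed, compatibility θ_AC = θ_CB gives T_A·a = T_B·b, together with T_A + T_B = T₀.
T_A = T₀·b/(a+b) = 828.0·281/553.0 = 420.7 N·m; T_B = 407.3 N·m.

421 N·m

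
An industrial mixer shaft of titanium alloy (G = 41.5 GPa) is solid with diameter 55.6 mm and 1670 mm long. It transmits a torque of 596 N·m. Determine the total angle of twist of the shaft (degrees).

J = πd⁴/32 = π(0.0556)⁴/32 = 9.382×10^-7 m⁴.
θ = T·L/(G·J) = 596.0 × 1.67 / (41.5×10⁹ × 9.382×10^-7) = 0.02556 rad.

1.46°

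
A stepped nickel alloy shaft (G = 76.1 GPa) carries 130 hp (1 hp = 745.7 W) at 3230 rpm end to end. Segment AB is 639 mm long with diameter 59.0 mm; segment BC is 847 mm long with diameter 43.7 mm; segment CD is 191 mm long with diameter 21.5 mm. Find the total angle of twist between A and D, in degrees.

ω = 2π·3230/60 = 338.2 rad/s, so T = P/ω = 130×745.7 / 338.2 = 286.6 N·m.
J_AB = π(0.0590)⁴/32 = 1.19×10^-6 m⁴; J_BC = π(0.0437)⁴/32 = 3.58×10^-7 m⁴; J_CD = π(0.0215)⁴/32 = 2.10×10^-8 m⁴.
θ = (T/G)·Σ L_i/J_i = (286.6/76.1×10⁹)·(0.639/1.19×10^-6 + 0.847/3.58×10^-7 + 0.191/2.10×10^-8) = 0.04522 rad.

2.59°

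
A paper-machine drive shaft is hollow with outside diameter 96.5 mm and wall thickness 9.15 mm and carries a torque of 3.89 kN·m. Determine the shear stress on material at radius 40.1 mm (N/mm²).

32.2 N/mm²

J = π(d_o⁴ − d_i⁴)/32 = π(0.0965⁴ − 0.0782⁴)/32 = 4.842×10^-6 m⁴.
Shear stress varies linearly with radius: τ = T·r/J = 3890 × 0.0401 / 4.842×10^-6 = 3.221×10^7 Pa.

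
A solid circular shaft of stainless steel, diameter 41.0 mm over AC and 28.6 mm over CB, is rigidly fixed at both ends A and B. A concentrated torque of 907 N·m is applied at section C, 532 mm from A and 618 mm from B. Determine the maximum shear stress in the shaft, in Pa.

5.57e7 Pa

Compatibility: T_A·a/J_AC = T_B·b/J_CB with T_A + T_B = T₀.
J_AC = 2.77×10^-7 m⁴, J_CB = 6.57×10^-8 m⁴, so T_A = T₀·(J_AC/a)/((J_AC/a)+(J_CB/b)) = 753.4 N·m, T_B = 153.6 N·m.
τ in each portion: τ_AC = 5.57×10^7 Pa, τ_CB = 3.34×10^7 Pa; maximum is in AC.
τ_max = T_AC·r/J = 753.4·0.0205/2.77×10^-7 = 5.568×10^7 Pa.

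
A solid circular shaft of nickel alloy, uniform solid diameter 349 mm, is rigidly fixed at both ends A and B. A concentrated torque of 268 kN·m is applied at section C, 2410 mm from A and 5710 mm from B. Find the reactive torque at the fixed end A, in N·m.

188000 N·m

With uniform GJ and both ends fixed, compatibility θ_AC = θ_CB gives T_A·a = T_B·b, together with T_A + T_B = T₀.
T_A = T₀·b/(a+b) = 268000·5710/8120 = 188500 N·m; T_B = 79540 N·m.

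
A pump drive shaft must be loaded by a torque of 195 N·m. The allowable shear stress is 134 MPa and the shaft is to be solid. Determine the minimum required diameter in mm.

For a solid shaft τ_max = 16T/(πd³), so d = (16T/(π τ_allow))^(1/3) = (16·195.0/(π·1.34×10^8))^(1/3) = 0.01950 m.

19.5 mm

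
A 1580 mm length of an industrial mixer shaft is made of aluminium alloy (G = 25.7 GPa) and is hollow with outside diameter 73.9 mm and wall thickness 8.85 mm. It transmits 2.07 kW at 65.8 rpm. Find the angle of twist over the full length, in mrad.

ω = 2π·65.8/60 = 6.891 rad/s, so T = P/ω = 2.07×10³ / 6.891 = 300.4 N·m.
J = π(d_o⁴ − d_i⁴)/32 = π(0.0739⁴ − 0.0562⁴)/32 = 1.949×10^-6 m⁴.
θ = T·L/(G·J) = 300.4 × 1.58 / (25.7×10⁹ × 1.949×10^-6) = 9.478×10^-3 rad.

9.48 mrad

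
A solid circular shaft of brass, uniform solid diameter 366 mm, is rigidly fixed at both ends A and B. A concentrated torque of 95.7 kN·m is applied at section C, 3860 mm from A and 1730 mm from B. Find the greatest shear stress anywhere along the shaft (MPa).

6.86 MPa

With uniform GJ and both ends fixed, compatibility θ_AC = θ_CB gives T_A·a = T_B·b, together with T_A + T_B = T₀.
T_A = T₀·b/(a+b) = 95700·1730/5590 = 29620 N·m; T_B = 66080 N·m.
τ in each portion: τ_AC = 3.08×10^6 Pa, τ_CB = 6.86×10^6 Pa; maximum is in CB.
τ_max = T_CB·r/J = 66080·0.183/1.76×10^-3 = 6.865×10^6 Pa.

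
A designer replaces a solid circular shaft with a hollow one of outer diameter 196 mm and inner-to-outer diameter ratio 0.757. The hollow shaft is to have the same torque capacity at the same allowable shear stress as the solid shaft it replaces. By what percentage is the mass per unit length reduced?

Equal τ_max and T ⇒ the solid shaft needs d_s³ = d_o³(1−k⁴), so d_s = 196·(1−0.757⁴)^(1/3) = 171.6 mm.
Area ratio A_h/A_s = d_o²(1−k²)/d_s² = (1−k²)/(1−k⁴)^(2/3) = 0.5567.
Mass saving = 1 − 0.5567 = 44.3 %.

44.3 %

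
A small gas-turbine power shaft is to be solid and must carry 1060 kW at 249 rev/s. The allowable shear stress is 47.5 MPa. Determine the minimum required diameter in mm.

41.7 mm

ω = 2π·249 = 1565 rad/s, so T = P/ω = 1060×10³ / 1565 = 677.5 N·m.
For a solid shaft τ_max = 16T/(πd³), so d = (16T/(π τ_allow))^(1/3) = (16·677.5/(π·4.75×10^7))^(1/3) = 0.04173 m.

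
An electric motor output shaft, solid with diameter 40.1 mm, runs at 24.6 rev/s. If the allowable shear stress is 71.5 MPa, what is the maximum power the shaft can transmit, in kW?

140 kW

J = πd⁴/32 = π(0.0401)⁴/32 = 2.539×10^-7 m⁴.
T_max = τ_allow·J/r = 7.15×10^7 × 2.539×10^-7 / 0.0201 = 905.3 N·m.
ω = 2π·24.6 = 154.6 rad/s, so P_max = T_max·ω = 1.399×10^5 W.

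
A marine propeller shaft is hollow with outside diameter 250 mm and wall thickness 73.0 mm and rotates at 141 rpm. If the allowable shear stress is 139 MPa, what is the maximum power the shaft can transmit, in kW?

J = π(d_o⁴ − d_i⁴)/32 = π(0.250⁴ − 0.104⁴)/32 = 3.720×10^-4 m⁴.
T_max = τ_allow·J/r = 1.39×10^8 × 3.720×10^-4 / 0.125 = 413700 N·m.
ω = 2π·141/60 = 14.77 rad/s, so P_max = T_max·ω = 6.108×10^6 W.

6110 kW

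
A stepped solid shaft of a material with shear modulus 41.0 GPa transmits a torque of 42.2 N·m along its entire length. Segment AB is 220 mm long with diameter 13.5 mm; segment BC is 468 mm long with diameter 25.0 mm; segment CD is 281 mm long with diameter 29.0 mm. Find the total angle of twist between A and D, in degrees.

J_AB = π(0.0135)⁴/32 = 3.26×10^-9 m⁴; J_BC = π(0.0250)⁴/32 = 3.83×10^-8 m⁴; J_CD = π(0.0290)⁴/32 = 6.94×10^-8 m⁴.
θ = (T/G)·Σ L_i/J_i = (42.20/41.0×10⁹)·(0.220/3.26×10^-9 + 0.468/3.83×10^-8 + 0.281/6.94×10^-8) = 0.08617 rad.

4.94°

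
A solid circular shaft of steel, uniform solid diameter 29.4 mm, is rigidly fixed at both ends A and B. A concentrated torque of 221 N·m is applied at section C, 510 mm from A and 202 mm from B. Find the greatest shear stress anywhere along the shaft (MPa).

31.7 MPa

With uniform GJ and both ends fixed, compatibility θ_AC = θ_CB gives T_A·a = T_B·b, together with T_A + T_B = T₀.
T_A = T₀·b/(a+b) = 221.0·202/712.0 = 62.70 N·m; T_B = 158.3 N·m.
τ in each portion: τ_AC = 1.26×10^7 Pa, τ_CB = 3.17×10^7 Pa; maximum is in CB.
τ_max = T_CB·r/J = 158.3·0.0147/7.33×10^-8 = 3.173×10^7 Pa.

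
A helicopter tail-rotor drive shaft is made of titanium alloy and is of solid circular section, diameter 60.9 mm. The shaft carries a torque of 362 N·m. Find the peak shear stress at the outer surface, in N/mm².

8.16 N/mm²

J = πd⁴/32 = π(0.0609)⁴/32 = 1.350×10^-6 m⁴.
τ_max = T·r/J = 362.0 × 0.0304 / 1.350×10^-6 = 8.163×10^6 Pa.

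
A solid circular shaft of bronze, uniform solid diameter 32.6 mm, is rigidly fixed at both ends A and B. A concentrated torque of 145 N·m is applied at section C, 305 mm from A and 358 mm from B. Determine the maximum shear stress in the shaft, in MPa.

With uniform GJ and both ends fixed, compatibility θ_AC = θ_CB gives T_A·a = T_B·b, together with T_A + T_B = T₀.
T_A = T₀·b/(a+b) = 145.0·358/663.0 = 78.30 N·m; T_B = 66.70 N·m.
τ in each portion: τ_AC = 1.15×10^7 Pa, τ_CB = 9.81×10^6 Pa; maximum is in AC.
τ_max = T_AC·r/J = 78.30·0.0163/1.11×10^-7 = 1.151×10^7 Pa.

11.5 MPa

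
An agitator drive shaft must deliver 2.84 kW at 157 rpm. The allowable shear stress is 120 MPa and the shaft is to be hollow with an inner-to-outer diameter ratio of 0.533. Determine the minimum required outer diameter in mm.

20.0 mm

ω = 2π·157/60 = 16.44 rad/s, so T = P/ω = 2.84×10³ / 16.44 = 172.7 N·m.
For a hollow shaft with d_i/d_o = 0.533: τ_max = 16T/(π d_o³ (1−k⁴)), so d_o = [16T/(π τ_allow (1−k⁴))]^(1/3) = [16·172.7/(π·1.20×10^8·0.9193)]^(1/3) = 0.01998 m.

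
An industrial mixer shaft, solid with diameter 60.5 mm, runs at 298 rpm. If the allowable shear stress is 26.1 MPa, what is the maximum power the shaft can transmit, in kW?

J = πd⁴/32 = π(0.0605)⁴/32 = 1.315×10^-6 m⁴.
T_max = τ_allow·J/r = 2.61×10^7 × 1.315×10^-6 / 0.0302 = 1135 N·m.
ω = 2π·298/60 = 31.21 rad/s, so P_max = T_max·ω = 3.541×10^4 W.

35.4 kW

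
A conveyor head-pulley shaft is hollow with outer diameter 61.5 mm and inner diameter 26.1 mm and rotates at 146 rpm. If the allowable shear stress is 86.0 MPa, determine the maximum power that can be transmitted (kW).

J = π(d_o⁴ − d_i⁴)/32 = π(0.0615⁴ − 0.0261⁴)/32 = 1.359×10^-6 m⁴.
T_max = τ_allow·J/r = 8.60×10^7 × 1.359×10^-6 / 0.0307 = 3800 N·m.
ω = 2π·146/60 = 15.29 rad/s, so P_max = T_max·ω = 5.811×10^4 W.

58.1 kW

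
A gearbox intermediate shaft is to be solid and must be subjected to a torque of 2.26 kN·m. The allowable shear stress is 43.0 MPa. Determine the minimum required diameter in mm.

64.4 mm

For a solid shaft τ_max = 16T/(πd³), so d = (16T/(π τ_allow))^(1/3) = (16·2260/(π·4.30×10^7))^(1/3) = 0.06445 m.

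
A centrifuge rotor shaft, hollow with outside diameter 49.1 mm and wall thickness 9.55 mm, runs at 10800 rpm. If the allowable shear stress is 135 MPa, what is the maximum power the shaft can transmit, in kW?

3050 kW

J = π(d_o⁴ − d_i⁴)/32 = π(0.0491⁴ − 0.0300⁴)/32 = 4.911×10^-7 m⁴.
T_max = τ_allow·J/r = 1.35×10^8 × 4.911×10^-7 / 0.0246 = 2700 N·m.
ω = 2π·10800/60 = 1131 rad/s, so P_max = T_max·ω = 3.054×10^6 W.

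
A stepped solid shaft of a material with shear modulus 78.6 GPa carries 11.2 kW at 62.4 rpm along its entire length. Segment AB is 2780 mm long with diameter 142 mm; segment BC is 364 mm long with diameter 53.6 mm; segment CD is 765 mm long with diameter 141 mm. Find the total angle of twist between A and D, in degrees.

0.673°

ω = 2π·62.4/60 = 6.535 rad/s, so T = P/ω = 11.2×10³ / 6.535 = 1714 N·m.
J_AB = π(0.142)⁴/32 = 3.99×10^-5 m⁴; J_BC = π(0.0536)⁴/32 = 8.10×10^-7 m⁴; J_CD = π(0.141)⁴/32 = 3.88×10^-5 m⁴.
θ = (T/G)·Σ L_i/J_i = (1714/78.6×10⁹)·(2.78/3.99×10^-5 + 0.364/8.10×10^-7 + 0.765/3.88×10^-5) = 0.01174 rad.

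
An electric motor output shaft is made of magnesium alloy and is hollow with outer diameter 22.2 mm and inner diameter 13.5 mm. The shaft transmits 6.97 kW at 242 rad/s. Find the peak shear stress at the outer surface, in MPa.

ω = 242 rad/s, so T = P/ω = 6.97×10³ / 242.0 = 28.80 N·m.
J = π(d_o⁴ − d_i⁴)/32 = π(0.0222⁴ − 0.0135⁴)/32 = 2.058×10^-8 m⁴.
τ_max = T·r/J = 28.80 × 0.0111 / 2.058×10^-8 = 1.553×10^7 Pa.

15.5 MPa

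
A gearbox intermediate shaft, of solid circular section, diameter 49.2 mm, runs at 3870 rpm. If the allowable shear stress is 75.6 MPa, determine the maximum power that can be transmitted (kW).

716 kW

J = πd⁴/32 = π(0.0492)⁴/32 = 5.753×10^-7 m⁴.
T_max = τ_allow·J/r = 7.56×10^7 × 5.753×10^-7 / 0.0246 = 1768 N·m.
ω = 2π·3870/60 = 405.3 rad/s, so P_max = T_max·ω = 7.165×10^5 W.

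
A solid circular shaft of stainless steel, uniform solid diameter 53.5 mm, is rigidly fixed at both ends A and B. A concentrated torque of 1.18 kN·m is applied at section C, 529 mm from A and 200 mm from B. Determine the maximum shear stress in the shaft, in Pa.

2.85e7 Pa

With uniform GJ and both ends fixed, compatibility θ_AC = θ_CB gives T_A·a = T_B·b, together with T_A + T_B = T₀.
T_A = T₀·b/(a+b) = 1180·200/729.0 = 323.7 N·m; T_B = 856.3 N·m.
τ in each portion: τ_AC = 1.08×10^7 Pa, τ_CB = 2.85×10^7 Pa; maximum is in CB.
τ_max = T_CB·r/J = 856.3·0.0267/8.04×10^-7 = 2.848×10^7 Pa.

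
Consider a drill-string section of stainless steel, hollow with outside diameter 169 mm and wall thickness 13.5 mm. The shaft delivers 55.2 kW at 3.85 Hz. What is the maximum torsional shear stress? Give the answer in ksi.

ω = 2π·3.85 = 24.19 rad/s, so T = P/ω = 55.2×10³ / 24.19 = 2282 N·m.
J = π(d_o⁴ − d_i⁴)/32 = π(0.169⁴ − 0.142⁴)/32 = 4.017×10^-5 m⁴.
τ_max = T·r/J = 2282 × 0.0845 / 4.017×10^-5 = 4.800×10^6 Pa.

0.696 ksi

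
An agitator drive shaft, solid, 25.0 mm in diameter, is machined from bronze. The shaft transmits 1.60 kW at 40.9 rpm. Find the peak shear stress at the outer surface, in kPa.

122000 kPa

ω = 2π·40.9/60 = 4.283 rad/s, so T = P/ω = 1.60×10³ / 4.283 = 373.6 N·m.
J = πd⁴/32 = π(0.0250)⁴/32 = 3.835×10^-8 m⁴.
τ_max = T·r/J = 373.6 × 0.0125 / 3.835×10^-8 = 1.218×10^8 Pa.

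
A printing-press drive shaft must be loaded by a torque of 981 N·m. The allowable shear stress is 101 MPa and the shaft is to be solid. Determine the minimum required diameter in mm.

For a solid shaft τ_max = 16T/(πd³), so d = (16T/(π τ_allow))^(1/3) = (16·981.0/(π·1.01×10^8))^(1/3) = 0.03671 m.

36.7 mm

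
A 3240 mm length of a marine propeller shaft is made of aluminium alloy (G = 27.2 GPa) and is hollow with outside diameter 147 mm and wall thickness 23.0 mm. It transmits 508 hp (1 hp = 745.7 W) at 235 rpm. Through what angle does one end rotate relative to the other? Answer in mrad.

ω = 2π·235/60 = 24.61 rad/s, so T = P/ω = 508×745.7 / 24.61 = 15390 N·m.
J = π(d_o⁴ − d_i⁴)/32 = π(0.147⁴ − 0.101⁴)/32 = 3.563×10^-5 m⁴.
θ = T·L/(G·J) = 15390 × 3.24 / (27.2×10⁹ × 3.563×10^-5) = 0.05147 rad.

51.5 mrad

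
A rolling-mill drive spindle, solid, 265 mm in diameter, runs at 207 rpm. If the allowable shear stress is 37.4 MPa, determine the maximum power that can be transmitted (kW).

J = πd⁴/32 = π(0.265)⁴/32 = 4.842×10^-4 m⁴.
T_max = τ_allow·J/r = 3.74×10^7 × 4.842×10^-4 / 0.133 = 136700 N·m.
ω = 2π·207/60 = 21.68 rad/s, so P_max = T_max·ω = 2.962×10^6 W.

2960 kW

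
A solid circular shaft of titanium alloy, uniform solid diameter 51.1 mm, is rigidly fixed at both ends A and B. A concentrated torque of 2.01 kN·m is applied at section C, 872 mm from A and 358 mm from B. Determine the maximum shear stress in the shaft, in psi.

With uniform GJ and both ends fixed, compatibility θ_AC = θ_CB gives T_A·a = T_B·b, together with T_A + T_B = T₀.
T_A = T₀·b/(a+b) = 2010·358/1230 = 585.0 N·m; T_B = 1425 N·m.
τ in each portion: τ_AC = 2.23×10^7 Pa, τ_CB = 5.44×10^7 Pa; maximum is in CB.
τ_max = T_CB·r/J = 1425·0.0255/6.69×10^-7 = 5.439×10^7 Pa.

7890 psi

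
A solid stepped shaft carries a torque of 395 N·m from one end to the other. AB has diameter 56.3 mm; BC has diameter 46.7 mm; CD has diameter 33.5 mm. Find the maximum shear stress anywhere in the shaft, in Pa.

5.35e7 Pa

Under the same torque, τ_max = 16T/(πd³) is largest where d is smallest — segment CD (d = 33.5 mm).
τ_max = 16·395.0/(π·(0.0335)³) = 5.351×10^7 Pa.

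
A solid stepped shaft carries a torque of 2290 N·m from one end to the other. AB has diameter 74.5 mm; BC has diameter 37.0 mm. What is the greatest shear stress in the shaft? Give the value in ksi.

33.4 ksi

Under the same torque, τ_max = 16T/(πd³) is largest where d is smallest — segment BC (d = 37.0 mm).
τ_max = 16·2290/(π·(0.0370)³) = 2.303×10^8 Pa.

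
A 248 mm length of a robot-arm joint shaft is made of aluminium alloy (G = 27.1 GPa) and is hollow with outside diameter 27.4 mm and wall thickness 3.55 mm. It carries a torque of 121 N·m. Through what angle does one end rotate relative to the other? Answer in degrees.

J = π(d_o⁴ − d_i⁴)/32 = π(0.0274⁴ − 0.0203⁴)/32 = 3.866×10^-8 m⁴.
θ = T·L/(G·J) = 121.0 × 0.248 / (27.1×10⁹ × 3.866×10^-8) = 0.02864 rad.

1.64°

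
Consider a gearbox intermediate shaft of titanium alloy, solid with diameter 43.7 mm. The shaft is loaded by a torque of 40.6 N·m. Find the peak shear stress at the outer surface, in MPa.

J = πd⁴/32 = π(0.0437)⁴/32 = 3.580×10^-7 m⁴.
τ_max = T·r/J = 40.60 × 0.0219 / 3.580×10^-7 = 2.478×10^6 Pa.

2.48 MPa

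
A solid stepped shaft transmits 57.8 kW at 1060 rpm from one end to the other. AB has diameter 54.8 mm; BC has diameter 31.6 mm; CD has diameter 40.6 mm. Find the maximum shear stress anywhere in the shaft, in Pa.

8.40e7 Pa

ω = 2π·1060/60 = 111.0 rad/s, so T = P/ω = 57.8×10³ / 111.0 = 520.7 N·m.
Under the same torque, τ_max = 16T/(πd³) is largest where d is smallest — segment BC (d = 31.6 mm).
τ_max = 16·520.7/(π·(0.0316)³) = 8.404×10^7 Pa.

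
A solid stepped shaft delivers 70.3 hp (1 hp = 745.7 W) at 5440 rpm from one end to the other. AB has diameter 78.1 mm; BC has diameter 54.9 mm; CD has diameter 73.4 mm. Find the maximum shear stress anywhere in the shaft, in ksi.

ω = 2π·5440/60 = 569.7 rad/s, so T = P/ω = 70.3×745.7 / 569.7 = 92.02 N·m.
Under the same torque, τ_max = 16T/(πd³) is largest where d is smallest — segment BC (d = 54.9 mm).
τ_max = 16·92.02/(π·(0.0549)³) = 2.832×10^6 Pa.

0.411 ksi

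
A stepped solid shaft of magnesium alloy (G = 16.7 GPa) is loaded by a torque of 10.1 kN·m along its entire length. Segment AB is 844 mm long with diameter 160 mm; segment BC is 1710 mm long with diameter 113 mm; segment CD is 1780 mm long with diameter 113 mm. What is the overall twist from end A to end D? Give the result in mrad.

J_AB = π(0.160)⁴/32 = 6.43×10^-5 m⁴; J_BC = π(0.113)⁴/32 = 1.60×10^-5 m⁴; J_CD = π(0.113)⁴/32 = 1.60×10^-5 m⁴.
θ = (T/G)·Σ L_i/J_i = (10100/16.7×10⁹)·(0.844/6.43×10^-5 + 1.71/1.60×10^-5 + 1.78/1.60×10^-5) = 0.1398 rad.

140 mrad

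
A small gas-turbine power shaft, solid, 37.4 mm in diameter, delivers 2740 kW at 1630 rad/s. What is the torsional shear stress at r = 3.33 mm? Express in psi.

ω = 1630 rad/s, so T = P/ω = 2740×10³ / 1630 = 1681 N·m.
J = πd⁴/32 = π(0.0374)⁴/32 = 1.921×10^-7 m⁴.
Shear stress varies linearly with radius: τ = T·r/J = 1681 × 0.00333 / 1.921×10^-7 = 2.914×10^7 Pa.

4230 psi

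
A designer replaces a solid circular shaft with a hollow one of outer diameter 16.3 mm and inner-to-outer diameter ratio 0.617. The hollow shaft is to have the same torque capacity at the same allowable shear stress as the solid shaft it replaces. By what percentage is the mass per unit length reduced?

Equal τ_max and T ⇒ the solid shaft needs d_s³ = d_o³(1−k⁴), so d_s = 16.3·(1−0.617⁴)^(1/3) = 15.47 mm.
Area ratio A_h/A_s = d_o²(1−k²)/d_s² = (1−k²)/(1−k⁴)^(2/3) = 0.6874.
Mass saving = 1 − 0.6874 = 31.3 %.

31.3 %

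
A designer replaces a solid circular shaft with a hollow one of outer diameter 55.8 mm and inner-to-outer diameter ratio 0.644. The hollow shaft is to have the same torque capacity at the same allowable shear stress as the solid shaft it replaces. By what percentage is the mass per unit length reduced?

Equal τ_max and T ⇒ the solid shaft needs d_s³ = d_o³(1−k⁴), so d_s = 55.8·(1−0.644⁴)^(1/3) = 52.40 mm.
Area ratio A_h/A_s = d_o²(1−k²)/d_s² = (1−k²)/(1−k⁴)^(2/3) = 0.6637.
Mass saving = 1 − 0.6637 = 33.6 %.

33.6 %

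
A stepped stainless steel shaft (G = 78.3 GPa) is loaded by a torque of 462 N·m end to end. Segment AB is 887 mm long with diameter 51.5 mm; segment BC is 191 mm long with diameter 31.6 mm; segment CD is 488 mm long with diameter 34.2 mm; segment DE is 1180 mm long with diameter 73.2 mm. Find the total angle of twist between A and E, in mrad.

J_AB = π(0.0515)⁴/32 = 6.91×10^-7 m⁴; J_BC = π(0.0316)⁴/32 = 9.79×10^-8 m⁴; J_CD = π(0.0342)⁴/32 = 1.34×10^-7 m⁴; J_DE = π(0.0732)⁴/32 = 2.82×10^-6 m⁴.
θ = (T/G)·Σ L_i/J_i = (462.0/78.3×10⁹)·(0.887/6.91×10^-7 + 0.191/9.79×10^-8 + 0.488/1.34×10^-7 + 1.18/2.82×10^-6) = 0.04300 rad.

43.0 mrad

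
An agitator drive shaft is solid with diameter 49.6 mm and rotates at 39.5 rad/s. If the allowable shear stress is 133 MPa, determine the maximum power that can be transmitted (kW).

J = πd⁴/32 = π(0.0496)⁴/32 = 5.942×10^-7 m⁴.
T_max = τ_allow·J/r = 1.33×10^8 × 5.942×10^-7 / 0.0248 = 3187 N·m.
ω = 39.5 rad/s, so P_max = T_max·ω = 1.259×10^5 W.

126 kW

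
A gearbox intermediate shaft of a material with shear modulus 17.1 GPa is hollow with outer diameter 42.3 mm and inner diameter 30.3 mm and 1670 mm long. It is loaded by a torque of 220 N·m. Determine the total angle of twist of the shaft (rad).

0.0928 rad

J = π(d_o⁴ − d_i⁴)/32 = π(0.0423⁴ − 0.0303⁴)/32 = 2.316×10^-7 m⁴.
θ = T·L/(G·J) = 220.0 × 1.67 / (17.1×10⁹ × 2.316×10^-7) = 0.09278 rad.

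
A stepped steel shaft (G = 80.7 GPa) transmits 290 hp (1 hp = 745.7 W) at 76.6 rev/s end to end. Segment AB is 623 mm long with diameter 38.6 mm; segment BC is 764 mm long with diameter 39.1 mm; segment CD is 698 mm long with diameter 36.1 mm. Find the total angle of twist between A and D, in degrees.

3.31°

ω = 2π·76.6 = 481.3 rad/s, so T = P/ω = 290×745.7 / 481.3 = 449.3 N·m.
J_AB = π(0.0386)⁴/32 = 2.18×10^-7 m⁴; J_BC = π(0.0391)⁴/32 = 2.29×10^-7 m⁴; J_CD = π(0.0361)⁴/32 = 1.67×10^-7 m⁴.
θ = (T/G)·Σ L_i/J_i = (449.3/80.7×10⁹)·(0.623/2.18×10^-7 + 0.764/2.29×10^-7 + 0.698/1.67×10^-7) = 0.05776 rad.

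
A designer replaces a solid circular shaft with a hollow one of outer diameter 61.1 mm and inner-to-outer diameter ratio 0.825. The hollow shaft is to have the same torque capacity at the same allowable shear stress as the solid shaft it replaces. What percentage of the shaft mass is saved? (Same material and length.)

51.6 %

Equal τ_max and T ⇒ the solid shaft needs d_s³ = d_o³(1−k⁴), so d_s = 61.1·(1−0.825⁴)^(1/3) = 49.66 mm.
Area ratio A_h/A_s = d_o²(1−k²)/d_s² = (1−k²)/(1−k⁴)^(2/3) = 0.4836.
Mass saving = 1 − 0.4836 = 51.6 %.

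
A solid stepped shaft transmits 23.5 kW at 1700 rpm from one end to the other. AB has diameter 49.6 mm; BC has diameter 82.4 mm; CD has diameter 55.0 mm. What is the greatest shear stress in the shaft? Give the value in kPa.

ω = 2π·1700/60 = 178.0 rad/s, so T = P/ω = 23.5×10³ / 178.0 = 132.0 N·m.
Under the same torque, τ_max = 16T/(πd³) is largest where d is smallest — segment AB (d = 49.6 mm).
τ_max = 16·132.0/(π·(0.0496)³) = 5.510×10^6 Pa.

5510 kPa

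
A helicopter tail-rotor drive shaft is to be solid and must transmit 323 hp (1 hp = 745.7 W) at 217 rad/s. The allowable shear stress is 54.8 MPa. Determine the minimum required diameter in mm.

46.9 mm

ω = 217 rad/s, so T = P/ω = 323×745.7 / 217.0 = 1110 N·m.
For a solid shaft τ_max = 16T/(πd³), so d = (16T/(π τ_allow))^(1/3) = (16·1110/(π·5.48×10^7))^(1/3) = 0.04690 m.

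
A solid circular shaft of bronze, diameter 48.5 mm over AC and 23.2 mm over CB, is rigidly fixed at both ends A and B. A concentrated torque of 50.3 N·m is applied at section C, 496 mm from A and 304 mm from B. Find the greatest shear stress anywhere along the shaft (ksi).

Compatibility: T_A·a/J_AC = T_B·b/J_CB with T_A + T_B = T₀.
J_AC = 5.43×10^-7 m⁴, J_CB = 2.84×10^-8 m⁴, so T_A = T₀·(J_AC/a)/((J_AC/a)+(J_CB/b)) = 46.34 N·m, T_B = 3.959 N·m.
τ in each portion: τ_AC = 2.07×10^6 Pa, τ_CB = 1.61×10^6 Pa; maximum is in AC.
τ_max = T_AC·r/J = 46.34·0.0243/5.43×10^-7 = 2.069×10^6 Pa.

0.300 ksi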